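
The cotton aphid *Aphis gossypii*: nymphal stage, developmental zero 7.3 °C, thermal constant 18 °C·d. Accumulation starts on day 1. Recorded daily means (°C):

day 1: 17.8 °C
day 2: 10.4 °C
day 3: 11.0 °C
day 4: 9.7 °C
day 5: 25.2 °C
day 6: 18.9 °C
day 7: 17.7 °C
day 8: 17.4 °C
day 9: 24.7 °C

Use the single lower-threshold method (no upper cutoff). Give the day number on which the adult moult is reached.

Daily DD above 7.3 °C: 10.5, 3.1, 3.7, 2.4, 17.9, 11.6, 10.4, 10.1, 17.4.
Cumulative: 10.5, 13.6, 17.3, 19.7, 37.6, 49.2, 59.6, 69.7, 87.1.
The total first reaches 18 DD on day 4.

day 4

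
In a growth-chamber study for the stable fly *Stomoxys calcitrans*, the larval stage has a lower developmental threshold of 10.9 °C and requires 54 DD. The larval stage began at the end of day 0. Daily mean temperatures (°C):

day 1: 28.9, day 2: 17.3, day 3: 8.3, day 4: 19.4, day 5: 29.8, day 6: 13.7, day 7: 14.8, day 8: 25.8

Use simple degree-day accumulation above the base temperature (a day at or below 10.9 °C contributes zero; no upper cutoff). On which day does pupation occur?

Daily DD above 10.9 °C: 18.0, 6.4, 0.0, 8.5, 18.9, 2.8, 3.9, 14.9.
Cumulative: 18.0, 24.4, 24.4, 32.9, 51.8, 54.6, 58.5, 73.4.
The total first reaches 54 DD on day 6.

day 6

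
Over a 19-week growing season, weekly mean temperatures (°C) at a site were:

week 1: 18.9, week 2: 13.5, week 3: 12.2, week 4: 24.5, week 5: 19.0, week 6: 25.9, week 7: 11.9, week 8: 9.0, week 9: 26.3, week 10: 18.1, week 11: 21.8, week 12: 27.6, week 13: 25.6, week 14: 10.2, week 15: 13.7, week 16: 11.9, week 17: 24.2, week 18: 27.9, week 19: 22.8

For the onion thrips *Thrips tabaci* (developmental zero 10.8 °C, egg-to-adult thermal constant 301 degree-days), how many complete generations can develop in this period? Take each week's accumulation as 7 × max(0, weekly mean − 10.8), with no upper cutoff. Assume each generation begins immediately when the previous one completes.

Weekly DD (7 × max(0, T̄ − 10.8)): 56.7, 18.9, 9.8, 95.9, 57.4, 105.7, 7.7, 0.0, 108.5, 51.1, 77.0, 117.6, 103.6, 0.0, 20.3, 7.7, 93.8, 119.7, 84.0.
Season total = 1135.4 DD.
Complete generations = ⌊1135.4 / 301⌋ = 3.

3 generations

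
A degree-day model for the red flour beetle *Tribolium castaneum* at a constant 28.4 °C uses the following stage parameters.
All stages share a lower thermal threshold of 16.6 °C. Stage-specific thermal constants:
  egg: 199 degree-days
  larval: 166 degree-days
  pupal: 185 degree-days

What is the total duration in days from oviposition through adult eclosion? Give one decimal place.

Daily accumulation at 28.4 °C = 28.4 − 16.6 = 11.8 DD/day.
Total K = 199 + 166 + 185 = 550 DD.
Total duration = 550 / 11.8 = 46.610 ≈ 46.6 days.

46.6 days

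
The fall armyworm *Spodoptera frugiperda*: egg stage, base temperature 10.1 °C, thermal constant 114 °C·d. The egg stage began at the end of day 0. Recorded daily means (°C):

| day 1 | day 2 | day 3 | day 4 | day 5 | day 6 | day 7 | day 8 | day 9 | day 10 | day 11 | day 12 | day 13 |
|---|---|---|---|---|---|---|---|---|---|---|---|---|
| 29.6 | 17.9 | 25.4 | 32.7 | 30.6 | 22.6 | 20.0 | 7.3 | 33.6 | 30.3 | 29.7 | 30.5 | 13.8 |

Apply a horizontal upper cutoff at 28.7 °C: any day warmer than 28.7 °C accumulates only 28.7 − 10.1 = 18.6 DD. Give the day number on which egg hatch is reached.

day 9

Daily DD above 10.1 °C (capped at 18.6): 18.6, 7.8, 15.3, 18.6, 18.6, 12.5, 9.9, 0.0, 18.6, 18.6, 18.6, 18.6, 3.7.
Cumulative: 18.6, 26.4, 41.7, 60.3, 78.9, 91.4, 101.3, 101.3, 119.9, 138.5, 157.1, 175.7, 179.4.
The total first reaches 114 DD on day 9.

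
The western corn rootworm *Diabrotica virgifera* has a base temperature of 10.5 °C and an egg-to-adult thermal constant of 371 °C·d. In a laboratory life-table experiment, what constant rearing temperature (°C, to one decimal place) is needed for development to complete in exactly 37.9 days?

20.3 °C

Required daily accumulation = 371 / 37.9 = 9.789 DD/day.
T = T_base + 9.789 = 10.5 + 9.789 = 20.289 ≈ 20.3 °C.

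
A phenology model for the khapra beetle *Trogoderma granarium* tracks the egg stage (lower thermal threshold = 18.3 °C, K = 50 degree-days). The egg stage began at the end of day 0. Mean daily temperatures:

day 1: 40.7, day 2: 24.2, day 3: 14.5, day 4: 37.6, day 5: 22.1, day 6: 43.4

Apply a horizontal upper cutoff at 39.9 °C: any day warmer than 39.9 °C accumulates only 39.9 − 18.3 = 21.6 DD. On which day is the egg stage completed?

day 5

Daily DD above 18.3 °C (capped at 21.6): 21.6, 5.9, 0.0, 19.3, 3.8, 21.6.
Cumulative: 21.6, 27.5, 27.5, 46.8, 50.6, 72.2.
The total first reaches 50 DD on day 5.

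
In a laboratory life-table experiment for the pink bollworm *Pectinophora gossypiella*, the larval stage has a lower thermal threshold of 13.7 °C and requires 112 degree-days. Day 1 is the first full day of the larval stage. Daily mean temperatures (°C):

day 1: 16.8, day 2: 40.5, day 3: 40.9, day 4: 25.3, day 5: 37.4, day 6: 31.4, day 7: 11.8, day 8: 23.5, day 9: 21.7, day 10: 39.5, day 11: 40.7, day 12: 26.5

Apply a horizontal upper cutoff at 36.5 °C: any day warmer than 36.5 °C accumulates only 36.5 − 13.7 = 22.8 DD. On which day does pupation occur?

Daily DD above 13.7 °C (capped at 22.8): 3.1, 22.8, 22.8, 11.6, 22.8, 17.7, 0.0, 9.8, 8.0, 22.8, 22.8, 12.8.
Cumulative: 3.1, 25.9, 48.7, 60.3, 83.1, 100.8, 100.8, 110.6, 118.6, 141.4, 164.2, 177.0.
The total first reaches 112 DD on day 9.

day 9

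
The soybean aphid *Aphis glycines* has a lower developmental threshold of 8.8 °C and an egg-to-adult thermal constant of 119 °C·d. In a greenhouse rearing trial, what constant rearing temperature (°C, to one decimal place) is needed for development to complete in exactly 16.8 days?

Required daily accumulation = 119 / 16.8 = 7.083 DD/day.
T = T_base + 7.083 = 8.8 + 7.083 = 15.883 ≈ 15.9 °C.

15.9 °C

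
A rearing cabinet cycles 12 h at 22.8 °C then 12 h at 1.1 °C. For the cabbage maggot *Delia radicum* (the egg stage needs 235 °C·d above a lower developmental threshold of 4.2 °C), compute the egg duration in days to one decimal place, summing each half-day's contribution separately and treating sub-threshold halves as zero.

Day half: max(0, 22.8 − 4.2) × 0.5 = 18.6 × 0.5 = 9.30 DD.
Night half: max(0, 1.1 − 4.2) × 0.5 = 0.0 × 0.5 = 0.00 DD.
Per 24 h: 9.30 DD/day.
Duration = 235 / 9.30 = 25.269 ≈ 25.3 days.

25.3 days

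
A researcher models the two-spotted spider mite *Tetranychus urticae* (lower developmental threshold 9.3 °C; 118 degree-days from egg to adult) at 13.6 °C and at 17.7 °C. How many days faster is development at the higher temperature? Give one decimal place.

At 13.6 °C: 118 / (13.6 − 9.3) = 118 / 4.3 = 27.442 d.
At 17.7 °C: 118 / (17.7 − 9.3) = 118 / 8.4 = 14.048 d.
Difference = |27.442 − 14.048| = 13.394 ≈ 13.4 days.

13.4 days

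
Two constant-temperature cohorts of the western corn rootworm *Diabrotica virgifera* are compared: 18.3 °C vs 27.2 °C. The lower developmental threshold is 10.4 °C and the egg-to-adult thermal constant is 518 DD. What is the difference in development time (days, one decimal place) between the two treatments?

At 18.3 °C: 518 / (18.3 − 10.4) = 518 / 7.9 = 65.570 d.
At 27.2 °C: 518 / (27.2 − 10.4) = 518 / 16.8 = 30.833 d.
Difference = |65.570 − 30.833| = 34.736 ≈ 34.7 days.

34.7 days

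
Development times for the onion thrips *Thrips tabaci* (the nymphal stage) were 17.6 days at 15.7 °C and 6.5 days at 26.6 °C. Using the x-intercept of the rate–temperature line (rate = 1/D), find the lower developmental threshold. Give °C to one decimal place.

9.3 °C

Linear rate model ⇒ the product D·(T − T_b) is constant across temperatures.
17.6·(15.7 − T_b) = 6.5·(26.6 − T_b)
T_b = (17.6·15.7 − 6.5·26.6) / (17.6 − 6.5) = 103.42 / 11.1 = 9.317 °C ≈ 9.3 °C.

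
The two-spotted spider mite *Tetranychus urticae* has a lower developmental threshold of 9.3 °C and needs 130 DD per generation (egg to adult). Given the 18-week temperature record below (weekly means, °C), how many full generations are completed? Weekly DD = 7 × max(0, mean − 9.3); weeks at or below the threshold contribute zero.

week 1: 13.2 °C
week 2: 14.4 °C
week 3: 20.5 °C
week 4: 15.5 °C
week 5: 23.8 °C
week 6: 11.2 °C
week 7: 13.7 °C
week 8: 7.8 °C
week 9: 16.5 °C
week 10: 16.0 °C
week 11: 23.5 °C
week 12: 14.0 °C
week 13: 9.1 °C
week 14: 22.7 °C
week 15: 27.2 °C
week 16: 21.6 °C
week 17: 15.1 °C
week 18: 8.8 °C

6 generations

Weekly DD (7 × max(0, T̄ − 9.3)): 27.3, 35.7, 78.4, 43.4, 101.5, 13.3, 30.8, 0.0, 50.4, 46.9, 99.4, 32.9, 0.0, 93.8, 125.3, 86.1, 40.6, 0.0.
Season total = 905.8 DD.
Complete generations = ⌊905.8 / 130⌋ = 6.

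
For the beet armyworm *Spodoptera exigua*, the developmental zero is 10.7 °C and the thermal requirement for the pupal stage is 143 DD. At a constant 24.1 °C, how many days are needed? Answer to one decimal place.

10.7 days

Daily accumulation = 24.1 − 10.7 = 13.4 DD/day.
Duration = 143 / 13.4 = 10.672 ≈ 10.7 days.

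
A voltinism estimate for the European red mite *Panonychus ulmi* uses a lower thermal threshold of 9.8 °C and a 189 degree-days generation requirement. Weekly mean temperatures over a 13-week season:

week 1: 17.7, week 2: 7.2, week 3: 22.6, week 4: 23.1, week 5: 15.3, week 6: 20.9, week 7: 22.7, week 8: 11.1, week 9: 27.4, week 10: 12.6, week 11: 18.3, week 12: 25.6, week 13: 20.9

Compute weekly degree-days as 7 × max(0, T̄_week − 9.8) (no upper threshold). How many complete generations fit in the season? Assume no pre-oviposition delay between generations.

Weekly DD (7 × max(0, T̄ − 9.8)): 55.3, 0.0, 89.6, 93.1, 38.5, 77.7, 90.3, 9.1, 123.2, 19.6, 59.5, 110.6, 77.7.
Season total = 844.2 DD.
Complete generations = ⌊844.2 / 189⌋ = 4.

4 generations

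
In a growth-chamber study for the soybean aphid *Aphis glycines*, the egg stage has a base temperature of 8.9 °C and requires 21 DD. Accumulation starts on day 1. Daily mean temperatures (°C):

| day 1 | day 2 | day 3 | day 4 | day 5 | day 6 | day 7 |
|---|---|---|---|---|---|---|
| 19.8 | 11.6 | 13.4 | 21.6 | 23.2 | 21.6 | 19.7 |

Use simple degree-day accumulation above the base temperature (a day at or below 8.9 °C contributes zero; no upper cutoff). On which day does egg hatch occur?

Daily DD above 8.9 °C: 10.9, 2.7, 4.5, 12.7, 14.3, 12.7, 10.8.
Cumulative: 10.9, 13.6, 18.1, 30.8, 45.1, 57.8, 68.6.
The total first reaches 21 DD on day 4.

day 4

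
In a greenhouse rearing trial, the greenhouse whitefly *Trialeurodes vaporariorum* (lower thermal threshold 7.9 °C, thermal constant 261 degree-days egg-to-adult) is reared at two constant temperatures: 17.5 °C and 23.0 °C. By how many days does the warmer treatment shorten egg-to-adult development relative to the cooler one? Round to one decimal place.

9.9 days

At 17.5 °C: 261 / (17.5 − 7.9) = 261 / 9.6 = 27.188 d.
At 23.0 °C: 261 / (23.0 − 7.9) = 261 / 15.1 = 17.285 d.
Difference = |27.188 − 17.285| = 9.903 ≈ 9.9 days.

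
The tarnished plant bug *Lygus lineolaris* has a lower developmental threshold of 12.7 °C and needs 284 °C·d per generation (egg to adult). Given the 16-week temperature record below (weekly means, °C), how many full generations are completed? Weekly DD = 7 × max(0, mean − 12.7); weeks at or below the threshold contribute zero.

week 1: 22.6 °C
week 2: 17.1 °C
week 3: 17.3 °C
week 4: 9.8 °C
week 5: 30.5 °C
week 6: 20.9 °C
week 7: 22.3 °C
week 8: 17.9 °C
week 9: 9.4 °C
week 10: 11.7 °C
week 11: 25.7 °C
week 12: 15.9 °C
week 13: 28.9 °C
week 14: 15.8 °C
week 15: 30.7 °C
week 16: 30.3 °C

3 generations

Weekly DD (7 × max(0, T̄ − 12.7)): 69.3, 30.8, 32.2, 0.0, 124.6, 57.4, 67.2, 36.4, 0.0, 0.0, 91.0, 22.4, 113.4, 21.7, 126.0, 123.2.
Season total = 915.6 DD.
Complete generations = ⌊915.6 / 284⌋ = 3.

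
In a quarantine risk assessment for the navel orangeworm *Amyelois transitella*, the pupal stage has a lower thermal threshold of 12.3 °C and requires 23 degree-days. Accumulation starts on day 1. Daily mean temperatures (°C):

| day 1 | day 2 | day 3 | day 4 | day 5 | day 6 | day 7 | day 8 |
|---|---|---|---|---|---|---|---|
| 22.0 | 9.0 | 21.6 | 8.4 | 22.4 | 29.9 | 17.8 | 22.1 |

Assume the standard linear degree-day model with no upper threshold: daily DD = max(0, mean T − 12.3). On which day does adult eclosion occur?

day 5

Daily DD above 12.3 °C: 9.7, 0.0, 9.3, 0.0, 10.1, 17.6, 5.5, 9.8.
Cumulative: 9.7, 9.7, 19.0, 19.0, 29.1, 46.7, 52.2, 62.0.
The total first reaches 23 DD on day 5.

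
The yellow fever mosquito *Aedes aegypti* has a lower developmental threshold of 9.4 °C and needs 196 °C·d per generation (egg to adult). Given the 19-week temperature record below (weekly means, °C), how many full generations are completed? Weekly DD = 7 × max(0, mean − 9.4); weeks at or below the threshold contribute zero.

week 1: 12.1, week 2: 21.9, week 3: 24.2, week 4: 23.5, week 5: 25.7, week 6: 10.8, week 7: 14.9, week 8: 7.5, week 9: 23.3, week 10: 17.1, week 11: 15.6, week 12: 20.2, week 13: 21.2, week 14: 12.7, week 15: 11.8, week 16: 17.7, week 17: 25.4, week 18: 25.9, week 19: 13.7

6 generations

Weekly DD (7 × max(0, T̄ − 9.4)): 18.9, 87.5, 103.6, 98.7, 114.1, 9.8, 38.5, 0.0, 97.3, 53.9, 43.4, 75.6, 82.6, 23.1, 16.8, 58.1, 112.0, 115.5, 30.1.
Season total = 1179.5 DD.
Complete generations = ⌊1179.5 / 196⌋ = 6.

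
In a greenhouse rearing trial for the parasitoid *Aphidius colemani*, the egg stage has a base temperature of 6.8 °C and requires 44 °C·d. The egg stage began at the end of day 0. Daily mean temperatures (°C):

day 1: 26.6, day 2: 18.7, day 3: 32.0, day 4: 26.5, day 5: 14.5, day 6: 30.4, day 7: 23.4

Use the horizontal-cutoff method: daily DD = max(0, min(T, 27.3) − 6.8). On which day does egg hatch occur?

day 3

Daily DD above 6.8 °C (capped at 20.5): 19.8, 11.9, 20.5, 19.7, 7.7, 20.5, 16.6.
Cumulative: 19.8, 31.7, 52.2, 71.9, 79.6, 100.1, 116.7.
The total first reaches 44 DD on day 3.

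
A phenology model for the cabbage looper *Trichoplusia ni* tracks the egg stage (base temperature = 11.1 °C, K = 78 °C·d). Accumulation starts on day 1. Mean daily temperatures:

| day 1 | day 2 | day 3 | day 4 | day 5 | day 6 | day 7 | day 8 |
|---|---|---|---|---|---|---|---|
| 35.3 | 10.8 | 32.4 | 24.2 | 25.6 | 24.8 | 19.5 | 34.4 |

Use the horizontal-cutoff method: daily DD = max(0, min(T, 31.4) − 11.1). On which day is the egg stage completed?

day 6

Daily DD above 11.1 °C (capped at 20.3): 20.3, 0.0, 20.3, 13.1, 14.5, 13.7, 8.4, 20.3.
Cumulative: 20.3, 20.3, 40.6, 53.7, 68.2, 81.9, 90.3, 110.6.
The total first reaches 78 DD on day 6.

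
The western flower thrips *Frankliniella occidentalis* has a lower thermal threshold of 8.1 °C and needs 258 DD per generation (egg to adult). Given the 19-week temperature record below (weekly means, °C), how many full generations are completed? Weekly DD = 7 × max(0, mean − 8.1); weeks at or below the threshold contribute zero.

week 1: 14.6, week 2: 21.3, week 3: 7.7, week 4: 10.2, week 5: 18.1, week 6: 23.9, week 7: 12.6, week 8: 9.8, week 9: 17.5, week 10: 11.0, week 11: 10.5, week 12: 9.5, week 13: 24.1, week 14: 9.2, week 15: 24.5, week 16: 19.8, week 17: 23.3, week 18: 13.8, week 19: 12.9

3 generations

Weekly DD (7 × max(0, T̄ − 8.1)): 45.5, 92.4, 0.0, 14.7, 70.0, 110.6, 31.5, 11.9, 65.8, 20.3, 16.8, 9.8, 112.0, 7.7, 114.8, 81.9, 106.4, 39.9, 33.6.
Season total = 985.6 DD.
Complete generations = ⌊985.6 / 258⌋ = 3.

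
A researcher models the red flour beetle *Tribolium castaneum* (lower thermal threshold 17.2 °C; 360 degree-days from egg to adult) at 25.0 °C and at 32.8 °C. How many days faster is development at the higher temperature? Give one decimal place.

23.1 days

At 25.0 °C: 360 / (25.0 − 17.2) = 360 / 7.8 = 46.154 d.
At 32.8 °C: 360 / (32.8 − 17.2) = 360 / 15.6 = 23.077 d.
Difference = |46.154 − 23.077| = 23.077 ≈ 23.1 days.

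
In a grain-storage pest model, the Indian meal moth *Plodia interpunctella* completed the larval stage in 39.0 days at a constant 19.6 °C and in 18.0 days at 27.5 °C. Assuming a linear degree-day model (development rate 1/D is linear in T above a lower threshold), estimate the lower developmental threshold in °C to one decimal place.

Equal thermal constants: D₁(T₁ − T_b) = D₂(T₂ − T_b).
39.0·(19.6 − T_b) = 18.0·(27.5 − T_b)
T_b = (39.0·19.6 − 18.0·27.5) / (39.0 − 18.0) = 269.40 / 21.0 = 12.829 °C ≈ 12.8 °C.

12.8 °C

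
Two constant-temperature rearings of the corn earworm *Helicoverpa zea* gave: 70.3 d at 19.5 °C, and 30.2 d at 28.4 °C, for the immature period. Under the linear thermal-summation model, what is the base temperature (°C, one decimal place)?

Linear rate model ⇒ the product D·(T − T_b) is constant across temperatures.
70.3·(19.5 − T_b) = 30.2·(28.4 − T_b)
T_b = (70.3·19.5 − 30.2·28.4) / (70.3 − 30.2) = 513.17 / 40.1 = 12.797 °C ≈ 12.8 °C.

12.8 °C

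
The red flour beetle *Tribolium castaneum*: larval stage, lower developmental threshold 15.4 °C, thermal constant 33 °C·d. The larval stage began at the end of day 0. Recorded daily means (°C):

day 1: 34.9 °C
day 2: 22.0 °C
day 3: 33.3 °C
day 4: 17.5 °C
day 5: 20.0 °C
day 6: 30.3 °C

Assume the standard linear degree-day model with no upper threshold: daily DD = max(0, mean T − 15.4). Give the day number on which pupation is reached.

day 3

Daily DD above 15.4 °C: 19.5, 6.6, 17.9, 2.1, 4.6, 14.9.
Cumulative: 19.5, 26.1, 44.0, 46.1, 50.7, 65.6.
The total first reaches 33 DD on day 3.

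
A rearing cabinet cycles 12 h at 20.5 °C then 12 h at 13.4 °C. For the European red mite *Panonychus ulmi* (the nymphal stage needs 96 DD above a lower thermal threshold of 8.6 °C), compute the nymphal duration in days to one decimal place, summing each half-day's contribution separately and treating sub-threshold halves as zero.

Day half: max(0, 20.5 − 8.6) × 0.5 = 11.9 × 0.5 = 5.95 DD.
Night half: max(0, 13.4 − 8.6) × 0.5 = 4.8 × 0.5 = 2.40 DD.
Per 24 h: 8.35 DD/day.
Duration = 96 / 8.35 = 11.497 ≈ 11.5 days.

11.5 days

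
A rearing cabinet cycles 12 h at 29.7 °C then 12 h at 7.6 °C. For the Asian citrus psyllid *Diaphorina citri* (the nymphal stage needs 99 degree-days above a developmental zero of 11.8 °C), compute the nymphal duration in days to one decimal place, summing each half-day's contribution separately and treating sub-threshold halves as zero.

Day half: max(0, 29.7 − 11.8) × 0.5 = 17.9 × 0.5 = 8.95 DD.
Night half: max(0, 7.6 − 11.8) × 0.5 = 0.0 × 0.5 = 0.00 DD.
Per 24 h: 8.95 DD/day.
Duration = 99 / 8.95 = 11.061 ≈ 11.1 days.

11.1 days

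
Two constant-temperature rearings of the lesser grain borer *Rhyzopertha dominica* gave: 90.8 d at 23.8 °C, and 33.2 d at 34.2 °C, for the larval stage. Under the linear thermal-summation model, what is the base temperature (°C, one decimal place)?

Under the model K = D·(T − T_b), so D₁·(T₁ − T_b) = D₂·(T₂ − T_b).
90.8·(23.8 − T_b) = 33.2·(34.2 − T_b)
T_b = (90.8·23.8 − 33.2·34.2) / (90.8 − 33.2) = 1025.60 / 57.6 = 17.806 °C ≈ 17.8 °C.

17.8 °C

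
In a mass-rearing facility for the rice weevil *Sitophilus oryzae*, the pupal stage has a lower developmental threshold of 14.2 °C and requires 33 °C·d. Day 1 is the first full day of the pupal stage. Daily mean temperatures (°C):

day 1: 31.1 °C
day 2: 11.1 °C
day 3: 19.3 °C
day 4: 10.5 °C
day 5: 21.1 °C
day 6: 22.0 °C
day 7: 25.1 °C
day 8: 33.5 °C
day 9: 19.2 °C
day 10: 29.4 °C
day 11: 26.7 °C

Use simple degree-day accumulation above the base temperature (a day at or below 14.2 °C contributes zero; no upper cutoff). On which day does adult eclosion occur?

day 6

Daily DD above 14.2 °C: 16.9, 0.0, 5.1, 0.0, 6.9, 7.8, 10.9, 19.3, 5.0, 15.2, 12.5.
Cumulative: 16.9, 16.9, 22.0, 22.0, 28.9, 36.7, 47.6, 66.9, 71.9, 87.1, 99.6.
The total first reaches 33 DD on day 6.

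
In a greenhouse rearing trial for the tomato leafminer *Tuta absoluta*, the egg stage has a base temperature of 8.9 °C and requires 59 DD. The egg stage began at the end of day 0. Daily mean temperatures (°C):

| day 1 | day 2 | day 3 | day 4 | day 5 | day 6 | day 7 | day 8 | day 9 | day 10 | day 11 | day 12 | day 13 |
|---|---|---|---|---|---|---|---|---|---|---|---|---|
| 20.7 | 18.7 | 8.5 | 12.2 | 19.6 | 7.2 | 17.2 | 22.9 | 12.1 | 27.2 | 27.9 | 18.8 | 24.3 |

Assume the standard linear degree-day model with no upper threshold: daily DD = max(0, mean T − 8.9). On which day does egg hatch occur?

Daily DD above 8.9 °C: 11.8, 9.8, 0.0, 3.3, 10.7, 0.0, 8.3, 14.0, 3.2, 18.3, 19.0, 9.9, 15.4.
Cumulative: 11.8, 21.6, 21.6, 24.9, 35.6, 35.6, 43.9, 57.9, 61.1, 79.4, 98.4, 108.3, 123.7.
The total first reaches 59 DD on day 9.

day 9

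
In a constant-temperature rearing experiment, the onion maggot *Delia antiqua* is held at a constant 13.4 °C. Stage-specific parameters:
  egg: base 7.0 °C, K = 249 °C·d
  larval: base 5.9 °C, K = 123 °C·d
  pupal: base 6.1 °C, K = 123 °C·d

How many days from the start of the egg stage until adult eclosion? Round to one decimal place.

egg: 249 / (13.4 − 7.0) = 249 / 6.4 = 38.906 d.
larval: 123 / (13.4 − 5.9) = 123 / 7.5 = 16.400 d.
pupal: 123 / (13.4 − 6.1) = 123 / 7.3 = 16.849 d.
Sum = 72.156 ≈ 72.2 days.

72.2 days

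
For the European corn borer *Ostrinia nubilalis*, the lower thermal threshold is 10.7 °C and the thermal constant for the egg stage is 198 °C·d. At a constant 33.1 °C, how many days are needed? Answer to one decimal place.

8.8 days

Daily accumulation = 33.1 − 10.7 = 22.4 DD/day.
Duration = 198 / 22.4 = 8.839 ≈ 8.8 days.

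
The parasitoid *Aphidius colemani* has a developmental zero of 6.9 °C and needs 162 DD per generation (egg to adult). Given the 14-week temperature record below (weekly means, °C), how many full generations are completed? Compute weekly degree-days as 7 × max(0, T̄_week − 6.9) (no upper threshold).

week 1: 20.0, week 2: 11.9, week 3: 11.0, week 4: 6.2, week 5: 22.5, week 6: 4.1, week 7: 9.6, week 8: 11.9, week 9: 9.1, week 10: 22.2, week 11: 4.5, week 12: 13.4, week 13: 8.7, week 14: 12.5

Weekly DD (7 × max(0, T̄ − 6.9)): 91.7, 35.0, 28.7, 0.0, 109.2, 0.0, 18.9, 35.0, 15.4, 107.1, 0.0, 45.5, 12.6, 39.2.
Season total = 538.3 DD.
Complete generations = ⌊538.3 / 162⌋ = 3.

3 generations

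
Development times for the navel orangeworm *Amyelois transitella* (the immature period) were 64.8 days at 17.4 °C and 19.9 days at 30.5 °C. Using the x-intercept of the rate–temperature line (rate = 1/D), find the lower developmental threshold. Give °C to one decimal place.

Equal thermal constants: D₁(T₁ − T_b) = D₂(T₂ − T_b).
64.8·(17.4 − T_b) = 19.9·(30.5 − T_b)
T_b = (64.8·17.4 − 19.9·30.5) / (64.8 − 19.9) = 520.57 / 44.9 = 11.594 °C ≈ 11.6 °C.

11.6 °C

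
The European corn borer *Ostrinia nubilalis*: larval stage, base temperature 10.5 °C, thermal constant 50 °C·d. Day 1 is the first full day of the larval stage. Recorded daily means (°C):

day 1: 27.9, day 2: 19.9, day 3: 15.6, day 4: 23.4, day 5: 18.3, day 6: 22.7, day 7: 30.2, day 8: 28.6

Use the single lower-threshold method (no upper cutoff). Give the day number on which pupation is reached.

day 5

Daily DD above 10.5 °C: 17.4, 9.4, 5.1, 12.9, 7.8, 12.2, 19.7, 18.1.
Cumulative: 17.4, 26.8, 31.9, 44.8, 52.6, 64.8, 84.5, 102.6.
The total first reaches 50 DD on day 5.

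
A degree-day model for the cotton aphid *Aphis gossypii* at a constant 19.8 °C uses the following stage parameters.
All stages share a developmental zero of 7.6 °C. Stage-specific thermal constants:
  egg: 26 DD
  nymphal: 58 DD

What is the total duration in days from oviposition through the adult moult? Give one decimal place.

Daily accumulation at 19.8 °C = 19.8 − 7.6 = 12.2 DD/day.
Total K = 26 + 58 = 84 DD.
Total duration = 84 / 12.2 = 6.885 ≈ 6.9 days.

6.9 days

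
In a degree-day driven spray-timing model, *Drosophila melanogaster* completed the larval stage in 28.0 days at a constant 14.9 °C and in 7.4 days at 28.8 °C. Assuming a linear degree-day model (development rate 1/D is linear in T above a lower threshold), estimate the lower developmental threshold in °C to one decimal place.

9.9 °C

Equal thermal constants: D₁(T₁ − T_b) = D₂(T₂ − T_b).
28.0·(14.9 − T_b) = 7.4·(28.8 − T_b)
T_b = (28.0·14.9 − 7.4·28.8) / (28.0 − 7.4) = 204.08 / 20.6 = 9.907 °C ≈ 9.9 °C.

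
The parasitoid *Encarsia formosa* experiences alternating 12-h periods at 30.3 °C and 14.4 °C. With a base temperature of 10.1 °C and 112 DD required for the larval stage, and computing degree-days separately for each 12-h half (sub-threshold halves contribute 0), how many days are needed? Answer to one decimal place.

Day half: max(0, 30.3 − 10.1) × 0.5 = 20.2 × 0.5 = 10.10 DD.
Night half: max(0, 14.4 − 10.1) × 0.5 = 4.3 × 0.5 = 2.15 DD.
Per 24 h: 12.25 DD/day.
Duration = 112 / 12.25 = 9.143 ≈ 9.1 days.

9.1 days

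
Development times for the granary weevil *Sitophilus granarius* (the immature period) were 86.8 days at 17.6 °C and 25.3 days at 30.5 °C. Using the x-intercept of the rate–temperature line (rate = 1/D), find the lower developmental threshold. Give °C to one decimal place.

12.3 °C

Equal thermal constants: D₁(T₁ − T_b) = D₂(T₂ − T_b).
86.8·(17.6 − T_b) = 25.3·(30.5 − T_b)
T_b = (86.8·17.6 − 25.3·30.5) / (86.8 − 25.3) = 756.03 / 61.5 = 12.293 °C ≈ 12.3 °C.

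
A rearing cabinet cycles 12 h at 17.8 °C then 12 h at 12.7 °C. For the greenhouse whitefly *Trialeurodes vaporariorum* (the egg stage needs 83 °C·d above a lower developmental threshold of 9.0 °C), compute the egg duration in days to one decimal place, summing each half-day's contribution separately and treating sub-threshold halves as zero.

13.3 days

Day half: max(0, 17.8 − 9.0) × 0.5 = 8.8 × 0.5 = 4.40 DD.
Night half: max(0, 12.7 − 9.0) × 0.5 = 3.7 × 0.5 = 1.85 DD.
Per 24 h: 6.25 DD/day.
Duration = 83 / 6.25 = 13.280 ≈ 13.3 days.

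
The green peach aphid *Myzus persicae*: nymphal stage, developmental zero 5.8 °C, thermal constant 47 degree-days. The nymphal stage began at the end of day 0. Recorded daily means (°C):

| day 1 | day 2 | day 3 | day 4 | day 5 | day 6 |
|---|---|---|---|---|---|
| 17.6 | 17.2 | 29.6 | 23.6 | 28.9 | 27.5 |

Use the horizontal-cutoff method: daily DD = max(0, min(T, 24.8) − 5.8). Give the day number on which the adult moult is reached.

Daily DD above 5.8 °C (capped at 19.0): 11.8, 11.4, 19.0, 17.8, 19.0, 19.0.
Cumulative: 11.8, 23.2, 42.2, 60.0, 79.0, 98.0.
The total first reaches 47 DD on day 4.

day 4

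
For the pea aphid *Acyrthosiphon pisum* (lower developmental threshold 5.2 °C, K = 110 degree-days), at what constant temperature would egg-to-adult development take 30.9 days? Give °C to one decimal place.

Required daily accumulation = 110 / 30.9 = 3.560 DD/day.
T = T_base + 3.560 = 5.2 + 3.560 = 8.760 ≈ 8.8 °C.

8.8 °C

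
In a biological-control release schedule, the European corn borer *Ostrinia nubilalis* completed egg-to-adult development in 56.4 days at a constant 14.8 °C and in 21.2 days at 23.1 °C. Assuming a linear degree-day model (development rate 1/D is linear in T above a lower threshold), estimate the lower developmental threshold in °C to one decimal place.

9.8 °C

Equal thermal constants: D₁(T₁ − T_b) = D₂(T₂ − T_b).
56.4·(14.8 − T_b) = 21.2·(23.1 − T_b)
T_b = (56.4·14.8 − 21.2·23.1) / (56.4 − 21.2) = 345.00 / 35.2 = 9.801 °C ≈ 9.8 °C.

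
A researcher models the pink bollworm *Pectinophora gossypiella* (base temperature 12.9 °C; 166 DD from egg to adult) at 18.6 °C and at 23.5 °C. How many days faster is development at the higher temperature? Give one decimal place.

13.5 days

At 18.6 °C: 166 / (18.6 − 12.9) = 166 / 5.7 = 29.123 d.
At 23.5 °C: 166 / (23.5 − 12.9) = 166 / 10.6 = 15.660 d.
Difference = |29.123 − 15.660| = 13.462 ≈ 13.5 days.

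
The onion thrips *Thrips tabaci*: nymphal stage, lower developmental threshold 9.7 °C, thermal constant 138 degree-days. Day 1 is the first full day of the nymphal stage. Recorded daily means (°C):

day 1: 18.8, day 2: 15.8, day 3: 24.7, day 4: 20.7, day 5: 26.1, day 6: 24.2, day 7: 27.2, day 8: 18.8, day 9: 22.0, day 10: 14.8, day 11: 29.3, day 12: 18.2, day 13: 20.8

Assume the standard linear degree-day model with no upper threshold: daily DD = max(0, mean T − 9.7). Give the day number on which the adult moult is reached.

Daily DD above 9.7 °C: 9.1, 6.1, 15.0, 11.0, 16.4, 14.5, 17.5, 9.1, 12.3, 5.1, 19.6, 8.5, 11.1.
Cumulative: 9.1, 15.2, 30.2, 41.2, 57.6, 72.1, 89.6, 98.7, 111.0, 116.1, 135.7, 144.2, 155.3.
The total first reaches 138 DD on day 12.

day 12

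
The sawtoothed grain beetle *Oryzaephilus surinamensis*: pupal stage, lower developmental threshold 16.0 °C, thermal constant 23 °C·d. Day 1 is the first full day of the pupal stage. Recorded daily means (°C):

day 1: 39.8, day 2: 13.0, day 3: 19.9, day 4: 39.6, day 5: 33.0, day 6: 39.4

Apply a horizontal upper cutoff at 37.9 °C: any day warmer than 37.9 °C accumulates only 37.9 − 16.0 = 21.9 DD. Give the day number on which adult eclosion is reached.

day 3

Daily DD above 16.0 °C (capped at 21.9): 21.9, 0.0, 3.9, 21.9, 17.0, 21.9.
Cumulative: 21.9, 21.9, 25.8, 47.7, 64.7, 86.6.
The total first reaches 23 DD on day 3.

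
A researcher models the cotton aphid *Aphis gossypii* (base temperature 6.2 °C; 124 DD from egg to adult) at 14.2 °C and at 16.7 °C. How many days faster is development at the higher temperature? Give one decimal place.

At 14.2 °C: 124 / (14.2 − 6.2) = 124 / 8.0 = 15.500 d.
At 16.7 °C: 124 / (16.7 − 6.2) = 124 / 10.5 = 11.810 d.
Difference = |15.500 − 11.810| = 3.690 ≈ 3.7 days.

3.7 days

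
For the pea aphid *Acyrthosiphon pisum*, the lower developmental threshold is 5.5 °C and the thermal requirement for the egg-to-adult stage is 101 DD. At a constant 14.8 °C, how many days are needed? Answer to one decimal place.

Daily accumulation = 14.8 − 5.5 = 9.3 DD/day.
Duration = 101 / 9.3 = 10.860 ≈ 10.9 days.

10.9 days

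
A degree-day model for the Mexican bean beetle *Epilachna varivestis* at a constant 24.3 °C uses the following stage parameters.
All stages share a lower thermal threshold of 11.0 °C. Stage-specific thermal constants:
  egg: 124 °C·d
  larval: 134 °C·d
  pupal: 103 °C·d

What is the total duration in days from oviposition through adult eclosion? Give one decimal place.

Daily accumulation at 24.3 °C = 24.3 − 11.0 = 13.3 DD/day.
Total K = 124 + 134 + 103 = 361 DD.
Total duration = 361 / 13.3 = 27.143 ≈ 27.1 days.

27.1 days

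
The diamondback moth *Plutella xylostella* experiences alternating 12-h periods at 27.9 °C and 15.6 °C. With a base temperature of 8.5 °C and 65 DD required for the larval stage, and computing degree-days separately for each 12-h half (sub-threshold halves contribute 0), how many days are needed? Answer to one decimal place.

Day half: max(0, 27.9 − 8.5) × 0.5 = 19.4 × 0.5 = 9.70 DD.
Night half: max(0, 15.6 − 8.5) × 0.5 = 7.1 × 0.5 = 3.55 DD.
Per 24 h: 13.25 DD/day.
Duration = 65 / 13.25 = 4.906 ≈ 4.9 days.

4.9 days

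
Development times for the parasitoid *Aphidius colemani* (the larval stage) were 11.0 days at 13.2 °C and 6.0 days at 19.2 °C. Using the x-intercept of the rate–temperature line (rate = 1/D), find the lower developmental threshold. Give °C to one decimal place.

6.0 °C

Equal thermal constants: D₁(T₁ − T_b) = D₂(T₂ − T_b).
11.0·(13.2 − T_b) = 6.0·(19.2 − T_b)
T_b = (11.0·13.2 − 6.0·19.2) / (11.0 − 6.0) = 30.00 / 5.0 = 6.000 °C ≈ 6.0 °C.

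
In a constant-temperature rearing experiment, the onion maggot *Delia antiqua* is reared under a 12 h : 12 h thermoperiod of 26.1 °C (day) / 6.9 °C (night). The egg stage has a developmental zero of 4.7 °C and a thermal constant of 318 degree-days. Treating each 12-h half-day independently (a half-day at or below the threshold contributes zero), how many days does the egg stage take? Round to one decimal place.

26.9 days

Day half: max(0, 26.1 − 4.7) × 0.5 = 21.4 × 0.5 = 10.70 DD.
Night half: max(0, 6.9 − 4.7) × 0.5 = 2.2 × 0.5 = 1.10 DD.
Per 24 h: 11.80 DD/day.
Duration = 318 / 11.80 = 26.949 ≈ 26.9 days.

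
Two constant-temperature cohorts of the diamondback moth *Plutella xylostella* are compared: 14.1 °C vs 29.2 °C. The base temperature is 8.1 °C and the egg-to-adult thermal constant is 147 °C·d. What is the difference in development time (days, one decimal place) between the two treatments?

At 14.1 °C: 147 / (14.1 − 8.1) = 147 / 6.0 = 24.500 d.
At 29.2 °C: 147 / (29.2 − 8.1) = 147 / 21.1 = 6.967 d.
Difference = |24.500 − 6.967| = 17.533 ≈ 17.5 days.

17.5 days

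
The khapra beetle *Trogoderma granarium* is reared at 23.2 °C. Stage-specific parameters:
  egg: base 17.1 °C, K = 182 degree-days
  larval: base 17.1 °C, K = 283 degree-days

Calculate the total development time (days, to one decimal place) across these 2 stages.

egg: 182 / (23.2 − 17.1) = 182 / 6.1 = 29.836 d.
larval: 283 / (23.2 − 17.1) = 283 / 6.1 = 46.393 d.
Sum = 76.230 ≈ 76.2 days.

76.2 days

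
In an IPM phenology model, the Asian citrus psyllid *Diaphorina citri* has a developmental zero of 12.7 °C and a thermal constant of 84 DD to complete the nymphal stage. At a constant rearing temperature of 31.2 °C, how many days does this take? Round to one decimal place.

4.5 days

Daily accumulation = 31.2 − 12.7 = 18.5 DD/day.
Duration = 84 / 18.5 = 4.541 ≈ 4.5 days.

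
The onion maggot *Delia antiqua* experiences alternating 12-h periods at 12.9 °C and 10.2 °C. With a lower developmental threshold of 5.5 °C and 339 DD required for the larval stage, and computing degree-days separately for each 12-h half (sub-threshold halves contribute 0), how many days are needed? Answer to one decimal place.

Day half: max(0, 12.9 − 5.5) × 0.5 = 7.4 × 0.5 = 3.70 DD.
Night half: max(0, 10.2 − 5.5) × 0.5 = 4.7 × 0.5 = 2.35 DD.
Per 24 h: 6.05 DD/day.
Duration = 339 / 6.05 = 56.033 ≈ 56.0 days.

56.0 days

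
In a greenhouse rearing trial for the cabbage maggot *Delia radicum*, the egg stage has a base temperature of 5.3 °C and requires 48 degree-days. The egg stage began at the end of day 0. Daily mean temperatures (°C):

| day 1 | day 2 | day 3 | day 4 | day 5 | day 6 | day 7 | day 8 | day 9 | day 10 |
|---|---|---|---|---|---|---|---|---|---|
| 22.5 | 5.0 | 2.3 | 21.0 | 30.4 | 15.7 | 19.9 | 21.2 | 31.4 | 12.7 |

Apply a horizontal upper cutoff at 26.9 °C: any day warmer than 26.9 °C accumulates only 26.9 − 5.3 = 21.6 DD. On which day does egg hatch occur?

Daily DD above 5.3 °C (capped at 21.6): 17.2, 0.0, 0.0, 15.7, 21.6, 10.4, 14.6, 15.9, 21.6, 7.4.
Cumulative: 17.2, 17.2, 17.2, 32.9, 54.5, 64.9, 79.5, 95.4, 117.0, 124.4.
The total first reaches 48 DD on day 5.

day 5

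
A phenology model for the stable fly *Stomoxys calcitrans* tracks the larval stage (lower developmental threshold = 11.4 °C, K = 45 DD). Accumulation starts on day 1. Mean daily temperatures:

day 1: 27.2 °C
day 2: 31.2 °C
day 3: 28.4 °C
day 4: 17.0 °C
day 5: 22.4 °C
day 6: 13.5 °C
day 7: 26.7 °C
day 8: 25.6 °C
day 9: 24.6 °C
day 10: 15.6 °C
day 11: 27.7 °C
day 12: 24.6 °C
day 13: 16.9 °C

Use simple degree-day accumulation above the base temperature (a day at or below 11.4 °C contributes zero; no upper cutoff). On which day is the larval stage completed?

Daily DD above 11.4 °C: 15.8, 19.8, 17.0, 5.6, 11.0, 2.1, 15.3, 14.2, 13.2, 4.2, 16.3, 13.2, 5.5.
Cumulative: 15.8, 35.6, 52.6, 58.2, 69.2, 71.3, 86.6, 100.8, 114.0, 118.2, 134.5, 147.7, 153.2.
The total first reaches 45 DD on day 3.

day 3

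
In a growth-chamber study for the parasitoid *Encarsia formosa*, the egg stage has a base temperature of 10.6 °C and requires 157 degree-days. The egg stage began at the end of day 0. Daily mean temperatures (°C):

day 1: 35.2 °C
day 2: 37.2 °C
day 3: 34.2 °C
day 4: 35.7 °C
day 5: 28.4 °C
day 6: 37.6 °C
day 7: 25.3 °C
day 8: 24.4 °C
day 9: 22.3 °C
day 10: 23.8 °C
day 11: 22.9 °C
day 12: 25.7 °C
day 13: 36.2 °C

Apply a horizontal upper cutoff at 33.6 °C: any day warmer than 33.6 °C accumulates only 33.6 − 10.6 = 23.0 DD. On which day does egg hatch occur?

day 8

Daily DD above 10.6 °C (capped at 23.0): 23.0, 23.0, 23.0, 23.0, 17.8, 23.0, 14.7, 13.8, 11.7, 13.2, 12.3, 15.1, 23.0.
Cumulative: 23.0, 46.0, 69.0, 92.0, 109.8, 132.8, 147.5, 161.3, 173.0, 186.2, 198.5, 213.6, 236.6.
The total first reaches 157 DD on day 8.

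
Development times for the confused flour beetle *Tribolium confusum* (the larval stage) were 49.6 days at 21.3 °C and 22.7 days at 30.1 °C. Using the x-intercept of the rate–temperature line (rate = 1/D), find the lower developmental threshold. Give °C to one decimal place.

13.9 °C

Under the model K = D·(T − T_b), so D₁·(T₁ − T_b) = D₂·(T₂ − T_b).
49.6·(21.3 − T_b) = 22.7·(30.1 − T_b)
T_b = (49.6·21.3 − 22.7·30.1) / (49.6 − 22.7) = 373.21 / 26.9 = 13.874 °C ≈ 13.9 °C.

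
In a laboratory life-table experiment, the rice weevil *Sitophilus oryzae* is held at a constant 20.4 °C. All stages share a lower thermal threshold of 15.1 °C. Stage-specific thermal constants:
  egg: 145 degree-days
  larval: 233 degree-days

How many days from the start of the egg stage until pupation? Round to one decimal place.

Daily accumulation at 20.4 °C = 20.4 − 15.1 = 5.3 DD/day.
Total K = 145 + 233 = 378 DD.
Total duration = 378 / 5.3 = 71.321 ≈ 71.3 days.

71.3 days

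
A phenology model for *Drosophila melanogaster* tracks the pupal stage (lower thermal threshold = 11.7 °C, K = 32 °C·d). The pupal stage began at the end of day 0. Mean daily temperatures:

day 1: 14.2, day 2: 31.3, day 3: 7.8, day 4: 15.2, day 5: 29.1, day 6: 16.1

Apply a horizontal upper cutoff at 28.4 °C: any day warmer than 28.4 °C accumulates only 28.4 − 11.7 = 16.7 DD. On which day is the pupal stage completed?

Daily DD above 11.7 °C (capped at 16.7): 2.5, 16.7, 0.0, 3.5, 16.7, 4.4.
Cumulative: 2.5, 19.2, 19.2, 22.7, 39.4, 43.8.
The total first reaches 32 DD on day 5.

day 5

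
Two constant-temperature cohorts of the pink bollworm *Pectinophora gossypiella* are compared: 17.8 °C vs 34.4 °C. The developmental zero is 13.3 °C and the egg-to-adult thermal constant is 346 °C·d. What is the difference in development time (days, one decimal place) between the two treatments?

60.5 days

At 17.8 °C: 346 / (17.8 − 13.3) = 346 / 4.5 = 76.889 d.
At 34.4 °C: 346 / (34.4 − 13.3) = 346 / 21.1 = 16.398 d.
Difference = |76.889 − 16.398| = 60.491 ≈ 60.5 days.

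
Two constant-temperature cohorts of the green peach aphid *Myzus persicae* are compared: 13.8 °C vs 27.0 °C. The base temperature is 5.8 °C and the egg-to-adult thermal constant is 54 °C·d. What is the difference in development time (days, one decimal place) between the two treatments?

4.2 days

At 13.8 °C: 54 / (13.8 − 5.8) = 54 / 8.0 = 6.750 d.
At 27.0 °C: 54 / (27.0 − 5.8) = 54 / 21.2 = 2.547 d.
Difference = |6.750 − 2.547| = 4.203 ≈ 4.2 days.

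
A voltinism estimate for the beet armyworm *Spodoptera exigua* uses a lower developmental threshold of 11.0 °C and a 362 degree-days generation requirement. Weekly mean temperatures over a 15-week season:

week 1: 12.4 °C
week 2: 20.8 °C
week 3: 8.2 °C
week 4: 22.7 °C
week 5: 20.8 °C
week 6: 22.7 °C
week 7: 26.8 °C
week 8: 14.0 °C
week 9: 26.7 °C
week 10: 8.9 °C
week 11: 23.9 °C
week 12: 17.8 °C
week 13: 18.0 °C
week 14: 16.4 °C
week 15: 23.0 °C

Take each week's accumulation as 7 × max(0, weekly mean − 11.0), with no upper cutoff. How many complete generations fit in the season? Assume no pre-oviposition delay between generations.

2 generations

Weekly DD (7 × max(0, T̄ − 11.0)): 9.8, 68.6, 0.0, 81.9, 68.6, 81.9, 110.6, 21.0, 109.9, 0.0, 90.3, 47.6, 49.0, 37.8, 84.0.
Season total = 861.0 DD.
Complete generations = ⌊861.0 / 362⌋ = 2.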